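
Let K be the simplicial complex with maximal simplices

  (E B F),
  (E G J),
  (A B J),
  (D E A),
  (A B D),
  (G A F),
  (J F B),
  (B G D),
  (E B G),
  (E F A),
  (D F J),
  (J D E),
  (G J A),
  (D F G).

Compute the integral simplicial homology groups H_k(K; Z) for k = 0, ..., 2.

We work with the vertex ordering A < B < D < E < F < G < J. The simplices of K, each written with vertices in increasing order, are:

  0-simplices (7): A, B, D, E, F, G, J
  1-simplices (21): AB, AD, AE, AF, AG, AJ, BD, BE, BF, BG, BJ, DE, DF, DG, DJ, EF, EG, EJ, FG, FJ, GJ
  2-simplices (14): ABD, ABJ, ADE, AEF, AFG, AGJ, BDG, BEF, BEG, BFJ, DEJ, DFG, DFJ, EGJ

giving chain groups C_0 ≅ Z^7, C_1 ≅ Z^21, C_2 ≅ Z^14.

The boundary map ∂_1: C_1 → C_0 maps an edge to its endpoints' difference, ∂[p,q] = q − p. For instance
  ∂AF = F − A.
The resulting 7×21 matrix has rank 6, and its Smith normal form has invariant factors (1,1,1,1,1,1).

Boundary ∂_2: C_2 → C_1 maps a triangle to the signed sum of its edges. For instance
  ∂EGJ = GJ − EJ + EG,
  ∂DEJ = EJ − DJ + DE.
This gives a 21×14 integer matrix of rank 13; reducing to Smith normal form yields diagonal entries (1,1,1,1,1,1,1,1,1,1,1,1,1).

Reading off H_k = ker ∂_k / im ∂_{k+1}:

  H_0: rank C_0 − rank ∂_1 = 7 − 6 = 1, and the invariant factors of ∂_1 are all 1, so H_0 ≅ Z.
  H_1: rank ker ∂_1 − rank ∂_2 = (21 − 6) − 13 = 2, and the invariant factors of ∂_2 are all 1, so H_1 ≅ Z^2.
  H_2: rank ker ∂_2 − rank ∂_3 = (14 − 13) − 0 = 1, and there is no ∂_3, so H_2 ≅ Z.

H_0 = Z,  H_1 = Z^2,  H_2 = Z.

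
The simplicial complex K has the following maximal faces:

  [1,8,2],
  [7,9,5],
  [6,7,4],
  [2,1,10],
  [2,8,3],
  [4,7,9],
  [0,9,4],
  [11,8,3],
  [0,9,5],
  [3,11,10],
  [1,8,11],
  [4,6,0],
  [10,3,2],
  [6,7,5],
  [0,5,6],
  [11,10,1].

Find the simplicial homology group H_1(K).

H_1 ≅ 0.

K has 12 vertices, 24 edges, 16 triangles.
rank ∂_1 = 10, rank ∂_2 = 14 ⇒ b_1 = 24 − 10 − 14 = 0; all invariant factors of ∂_2 are 1 so no torsion. So H_1 ≅ 0.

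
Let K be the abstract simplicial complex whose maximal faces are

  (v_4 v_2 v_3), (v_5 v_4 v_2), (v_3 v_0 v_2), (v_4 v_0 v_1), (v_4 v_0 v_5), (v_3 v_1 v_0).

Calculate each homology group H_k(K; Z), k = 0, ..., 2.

K has 6 vertices, 12 edges, 6 triangles.
rank ∂_0 = 0, rank ∂_1 = 5 ⇒ b_0 = 6 − 0 − 5 = 1; all invariant factors of ∂_1 are 1 so no torsion. So H_0 = Z.
rank ∂_1 = 5, rank ∂_2 = 6 ⇒ b_1 = 12 − 5 − 6 = 1; all invariant factors of ∂_2 are 1 so no torsion. So H_1 = Z.
rank ∂_2 = 6, rank ∂_3 = 0 ⇒ b_2 = 6 − 6 − 0 = 0. So H_2 = 0.

H_0 ≅ Z,  H_1 ≅ Z,  H_2 = 0.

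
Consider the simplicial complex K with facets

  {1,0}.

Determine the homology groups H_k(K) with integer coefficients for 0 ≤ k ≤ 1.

We work with the vertex ordering 0 < 1. The simplices of K, each written with vertices in increasing order, are:

  0-simplices (2): [0], [1]
  1-simplices (1): [0,1]

giving chain groups C_0 ≅ Z^2, C_1 ≅ Z^1.

∂_1: C_1 → C_0 sends each edge [p,q] (with p < q) to q − p. For instance
  ∂[0,1] = [1] − [0].
This gives a 2×1 integer matrix of rank 1; reducing to Smith normal form yields diagonal entries (1).

From H_k ≅ ker(∂_k) / im(∂_{k+1}) we obtain:

  H_0: rank C_0 − rank ∂_1 = 2 − 1 = 1, and the invariant factors of ∂_1 are all 1, so H_0 = Z.
  H_1: rank ker ∂_1 − rank ∂_2 = (1 − 1) − 0 = 0, and there is no ∂_2, so H_1 = 0.

H_0 ≅ Z,  H_1 = 0.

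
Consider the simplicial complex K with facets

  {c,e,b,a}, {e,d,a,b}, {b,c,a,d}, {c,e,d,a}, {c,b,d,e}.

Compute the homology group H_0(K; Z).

We work with the vertex ordering a < b < c < d < e. The simplices of K, each written with vertices in increasing order, are:

  0-simplices (5): a, b, c, d, e
  1-simplices (10): ab, ac, ad, ae, bc, bd, be, cd, ce, de
  2-simplices (10): abc, abd, abe, acd, ace, ade, bcd, bce, bde, cde
  3-simplices (5): abcd, abce, abde, acde, bcde

so the chain groups are C_0 ≅ Z^5, C_1 ≅ Z^10, C_2 ≅ Z^10, C_3 ≅ Z^5.

∂_1: C_1 → C_0 maps an edge to its endpoints' difference, ∂[p,q] = q − p. For instance
  ∂be = e − b.
The resulting 5×10 matrix has rank 4, and its Smith normal form has invariant factors (1,1,1,1).

∂_2: C_2 → C_1 acts by ∂[p,q,r] = [q,r] − [p,r] + [p,q]. For instance
  ∂bcd = cd − bd + bc,
  ∂ade = de − ae + ad.
The resulting 10×10 matrix has rank 6, and its Smith normal form has invariant factors (1,1,1,1,1,1).

The boundary map ∂_3: C_3 → C_2 sends each 3-simplex σ to the alternating sum Σ_i (−1)^i (σ with its i-th vertex removed). For instance
  ∂acde = cde − ade + ace − acd,
  ∂abde = bde − ade + abe − abd.
The resulting 10×5 matrix has rank 4, and its Smith normal form has invariant factors (1,1,1,1).

Computing H_k = (kernel of ∂_k) / (image of ∂_{k+1}):

  H_0: rank C_0 − rank ∂_1 = 5 − 4 = 1, and the invariant factors of ∂_1 are all 1, so H_0 = Z.

(K is a triangulation of the 3-sphere S^3.)

H_0 ≅ Z.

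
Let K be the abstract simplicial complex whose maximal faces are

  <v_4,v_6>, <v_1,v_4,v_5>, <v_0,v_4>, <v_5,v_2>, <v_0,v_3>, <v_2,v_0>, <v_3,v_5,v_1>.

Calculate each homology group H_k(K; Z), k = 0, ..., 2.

H_0 ≅ Z,  H_1 ≅ Z^2,  H_2 = 0.

K has 7 vertices, 10 edges, 2 triangles.
rank ∂_0 = 0, rank ∂_1 = 6 ⇒ b_0 = 7 − 0 − 6 = 1; all invariant factors of ∂_1 are 1 so no torsion. So H_0 = Z.
rank ∂_1 = 6, rank ∂_2 = 2 ⇒ b_1 = 10 − 6 − 2 = 2; all invariant factors of ∂_2 are 1 so no torsion. So H_1 = Z^2.
rank ∂_2 = 2, rank ∂_3 = 0 ⇒ b_2 = 2 − 2 − 0 = 0. So H_2 = 0.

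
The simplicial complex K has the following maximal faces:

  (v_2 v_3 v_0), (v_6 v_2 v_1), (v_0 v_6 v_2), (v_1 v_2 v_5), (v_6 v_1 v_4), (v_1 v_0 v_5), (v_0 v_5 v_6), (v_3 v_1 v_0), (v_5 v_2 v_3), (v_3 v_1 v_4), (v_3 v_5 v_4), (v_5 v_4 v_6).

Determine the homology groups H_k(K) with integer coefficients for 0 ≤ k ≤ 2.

H_0 = Z,  H_1 = Z/2,  H_2 = 0.

We work with the vertex ordering v_0 < v_1 < v_2 < v_3 < v_4 < v_5 < v_6. The simplices of K, each written with vertices in increasing order, are:

  0-simplices (7): [v_0], [v_1], [v_2], [v_3], [v_4], [v_5], [v_6]
  1-simplices (18): (18 of them)
  2-simplices (12): (12 of them)

giving chain groups C_0 ≅ Z^7, C_1 ≅ Z^18, C_2 ≅ Z^12.

Boundary ∂_1: C_1 → C_0 sends each edge [p,q] (with p < q) to q − p. For instance
  ∂[v_4,v_5] = [v_5] − [v_4].
The resulting 7×18 matrix has rank 6, and its Smith normal form has invariant factors (1,1,1,1,1,1).

The boundary map ∂_2: C_2 → C_1 sends each 2-simplex [p,q,r] to [q,r] − [p,r] + [p,q]. For instance
  ∂[v_0,v_5,v_6] = [v_5,v_6] − [v_0,v_6] + [v_0,v_5],
  ∂[v_1,v_2,v_6] = [v_2,v_6] − [v_1,v_6] + [v_1,v_2].
As a 18×12 matrix over Z this has rank 12, with invariant factors (1,1,1,1,1,1,1,1,1,1,1,2).

Reading off H_k = ker ∂_k / im ∂_{k+1}:

  H_0: rank C_0 − rank ∂_1 = 7 − 6 = 1, and the invariant factors of ∂_1 are all 1, so H_0 ≅ Z.
  H_1: rank ker ∂_1 − rank ∂_2 = (18 − 6) − 12 = 0, and ∂_2 has invariant factor 2 > 1, so H_1 ≅ Z/2.
  H_2: rank ker ∂_2 − rank ∂_3 = (12 − 12) − 0 = 0, and there is no ∂_3, so H_2 ≅ 0.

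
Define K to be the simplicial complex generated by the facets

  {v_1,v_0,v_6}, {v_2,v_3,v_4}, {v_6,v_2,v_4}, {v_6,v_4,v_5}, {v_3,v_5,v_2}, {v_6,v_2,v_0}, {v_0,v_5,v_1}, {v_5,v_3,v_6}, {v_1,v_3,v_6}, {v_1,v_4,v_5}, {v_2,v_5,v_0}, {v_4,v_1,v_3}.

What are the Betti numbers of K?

Order the vertices as v_0 < v_1 < v_2 < v_3 < v_4 < v_5 < v_6. Listing each simplex with vertices in this order, K has dimension 2 with simplices:

  0-simplices (7): [v_0], [v_1], [v_2], [v_3], [v_4], [v_5], [v_6]
  1-simplices (18): (18 of them)
  2-simplices (12): (12 of them)

Hence C_0 ≅ Z^7, C_1 ≅ Z^18, C_2 ≅ Z^12.

∂_1: C_1 → C_0 sends each edge [p,q] (with p < q) to q − p. For instance
  ∂[v_1,v_4] = [v_4] − [v_1].
As a 7×18 matrix over Z this has rank 6, with invariant factors (1,1,1,1,1,1).

Boundary ∂_2: C_2 → C_1 acts by ∂[p,q,r] = [q,r] − [p,r] + [p,q]. For instance
  ∂[v_0,v_1,v_6] = [v_1,v_6] − [v_0,v_6] + [v_0,v_1],
  ∂[v_1,v_3,v_4] = [v_3,v_4] − [v_1,v_4] + [v_1,v_3].
This gives a 18×12 integer matrix of rank 12; reducing to Smith normal form yields diagonal entries (1,1,1,1,1,1,1,1,1,1,1,2).

Now H_k = ker ∂_k / im ∂_{k+1}, so:

  H_0: rank C_0 − rank ∂_1 = 7 − 6 = 1, and the invariant factors of ∂_1 are all 1, so H_0 = Z.
  H_1: rank ker ∂_1 − rank ∂_2 = (18 − 6) − 12 = 0, and ∂_2 has invariant factor 2 > 1, so H_1 = Z/2.
  H_2: rank ker ∂_2 − rank ∂_3 = (12 − 12) − 0 = 0, and there is no ∂_3, so H_2 = 0.

As a check, the Euler characteristic is 7 − 18 + 12 = 1, which agrees with 1 − 0 + 0 = 1.
(K is a triangulation of the real projective plane RP^2.)

Hence the Betti numbers are b_0 = 1, b_1 = 0, b_2 = 0.

b_0 = 1, b_1 = 0, b_2 = 0.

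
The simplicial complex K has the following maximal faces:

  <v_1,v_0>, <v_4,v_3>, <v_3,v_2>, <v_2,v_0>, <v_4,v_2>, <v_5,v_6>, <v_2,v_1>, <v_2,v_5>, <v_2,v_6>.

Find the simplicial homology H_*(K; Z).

We work with the vertex ordering v_0 < v_1 < v_2 < v_3 < v_4 < v_5 < v_6. The simplices of K, each written with vertices in increasing order, are:

  0-simplices (7): [v_0], [v_1], [v_2], [v_3], [v_4], [v_5], [v_6]
  1-simplices (9): [v_0,v_1], [v_0,v_2], [v_1,v_2], [v_2,v_3], [v_2,v_4], [v_2,v_5], [v_2,v_6], [v_3,v_4], [v_5,v_6]

Hence C_0 ≅ Z^7, C_1 ≅ Z^9.

The boundary map ∂_1: C_1 → C_0 maps an edge to its endpoints' difference, ∂[p,q] = q − p. For instance
  ∂[v_0,v_2] = [v_2] − [v_0].
As a 7×9 matrix over Z this has rank 6, with invariant factors (1,1,1,1,1,1).

From H_k ≅ ker(∂_k) / im(∂_{k+1}) we obtain:

  H_0: rank C_0 − rank ∂_1 = 7 − 6 = 1, and the invariant factors of ∂_1 are all 1, so H_0 = Z.
  H_1: rank ker ∂_1 − rank ∂_2 = (9 − 6) − 0 = 3, and there is no ∂_2, so H_1 = Z^3.

H_0 ≅ Z,  H_1 ≅ Z^3.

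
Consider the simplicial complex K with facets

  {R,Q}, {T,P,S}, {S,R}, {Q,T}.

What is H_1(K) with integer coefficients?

We work with the vertex ordering P < Q < R < S < T. The simplices of K, each written with vertices in increasing order, are:

  0-simplices (5): P, Q, R, S, T
  1-simplices (6): PS, PT, QR, QT, RS, ST
  2-simplices (1): PST

so the chain groups are C_0 ≅ Z^5, C_1 ≅ Z^6, C_2 ≅ Z^1.

The boundary map ∂_1: C_1 → C_0 maps an edge to its endpoints' difference, ∂[p,q] = q − p. For instance
  ∂QT = T − Q.
The 5×6 boundary matrix has rank 4 and Smith normal form diag(1,1,1,1).

∂_2: C_2 → C_1 sends each 2-simplex [p,q,r] to [q,r] − [p,r] + [p,q]. For instance
  ∂PST = ST − PT + PS.
The resulting 6×1 matrix has rank 1, and its Smith normal form has invariant factors (1).

From H_k ≅ ker(∂_k) / im(∂_{k+1}) we obtain:

  H_1: rank ker ∂_1 − rank ∂_2 = (6 − 4) − 1 = 1, and the invariant factors of ∂_2 are all 1, so H_1 ≅ Z.

H_1 ≅ Z.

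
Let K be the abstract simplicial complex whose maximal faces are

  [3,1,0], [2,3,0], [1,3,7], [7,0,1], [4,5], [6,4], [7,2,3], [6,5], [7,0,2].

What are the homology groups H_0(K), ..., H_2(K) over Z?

Order the vertices as 0 < 1 < 2 < 3 < 4 < 5 < 6 < 7. Listing each simplex with vertices in this order, K has dimension 2 with simplices:

  0-simplices (8): [0], [1], [2], [3], [4], [5], [6], [7]
  1-simplices (12): [0,1], [0,2], [0,3], [0,7], [1,3], [1,7], [2,3], [2,7], [3,7], [4,5], [4,6], [5,6]
  2-simplices (6): [0,1,3], [0,1,7], [0,2,3], [0,2,7], [1,3,7], [2,3,7]

Hence C_0 ≅ Z^8, C_1 ≅ Z^12, C_2 ≅ Z^6.

∂_1: C_1 → C_0 maps an edge to its endpoints' difference, ∂[p,q] = q − p.
As a 8×12 matrix over Z this has rank 6, with invariant factors (1,1,1,1,1,1).

The boundary map ∂_2: C_2 → C_1 sends each 2-simplex [p,q,r] to [q,r] − [p,r] + [p,q]. For instance
  ∂[0,2,3] = [2,3] − [0,3] + [0,2],
  ∂[0,1,3] = [1,3] − [0,3] + [0,1].
The resulting 12×6 matrix has rank 5, and its Smith normal form has invariant factors (1,1,1,1,1).

Now H_k = ker ∂_k / im ∂_{k+1}, so:

  H_0: rank C_0 − rank ∂_1 = 8 − 6 = 2, and the invariant factors of ∂_1 are all 1, so H_0 = Z^2.
  H_1: rank ker ∂_1 − rank ∂_2 = (12 − 6) − 5 = 1, and the invariant factors of ∂_2 are all 1, so H_1 = Z.
  H_2: rank ker ∂_2 − rank ∂_3 = (6 − 5) − 0 = 1, and there is no ∂_3, so H_2 = Z.

(K is a triangulation of the disjoint union of the circle S^1 and the 2-sphere S^2.)

H_0 ≅ Z^2,  H_1 ≅ Z,  H_2 ≅ Z.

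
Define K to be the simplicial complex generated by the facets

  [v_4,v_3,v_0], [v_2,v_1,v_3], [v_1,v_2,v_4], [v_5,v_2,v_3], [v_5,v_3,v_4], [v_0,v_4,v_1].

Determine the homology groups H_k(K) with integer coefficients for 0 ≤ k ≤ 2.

H_0 ≅ Z,  H_1 ≅ Z,  H_2 = 0.

Fix the vertex order v_0 < v_1 < v_2 < v_3 < v_4 < v_5 and write every simplex with vertices in increasing order. Then dim K = 2 and the simplices of K are:

  0-simplices (6): [v_0], [v_1], [v_2], [v_3], [v_4], [v_5]
  1-simplices (12): [v_0,v_1], [v_0,v_3], [v_0,v_4], [v_1,v_2], [v_1,v_3], [v_1,v_4], [v_2,v_3], [v_2,v_4], [v_2,v_5], [v_3,v_4], [v_3,v_5], [v_4,v_5]
  2-simplices (6): [v_0,v_1,v_4], [v_0,v_3,v_4], [v_1,v_2,v_3], [v_1,v_2,v_4], [v_2,v_3,v_5], [v_3,v_4,v_5]

giving chain groups C_0 ≅ Z^6, C_1 ≅ Z^12, C_2 ≅ Z^6.

Boundary ∂_1: C_1 → C_0 is given by ∂[p,q] = [q] − [p].
This gives a 6×12 integer matrix of rank 5; reducing to Smith normal form yields diagonal entries (1,1,1,1,1).

∂_2: C_2 → C_1 acts by ∂[p,q,r] = [q,r] − [p,r] + [p,q]. For instance
  ∂[v_1,v_2,v_3] = [v_2,v_3] − [v_1,v_3] + [v_1,v_2],
  ∂[v_1,v_2,v_4] = [v_2,v_4] − [v_1,v_4] + [v_1,v_2].
The resulting 12×6 matrix has rank 6, and its Smith normal form has invariant factors (1,1,1,1,1,1).

Computing H_k = (kernel of ∂_k) / (image of ∂_{k+1}):

  H_0: rank C_0 − rank ∂_1 = 6 − 5 = 1, and the invariant factors of ∂_1 are all 1, so H_0 ≅ Z.
  H_1: rank ker ∂_1 − rank ∂_2 = (12 − 5) − 6 = 1, and the invariant factors of ∂_2 are all 1, so H_1 ≅ Z.
  H_2: rank ker ∂_2 − rank ∂_3 = (6 − 6) − 0 = 0, and there is no ∂_3, so H_2 ≅ 0.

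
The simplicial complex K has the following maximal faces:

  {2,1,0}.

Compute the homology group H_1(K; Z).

Order the vertices as 0 < 1 < 2. Listing each simplex with vertices in this order, K has dimension 2 with simplices:

  0-simplices (3): [0], [1], [2]
  1-simplices (3): [0,1], [0,2], [1,2]
  2-simplices (1): [0,1,2]

so the chain groups are C_0 ≅ Z^3, C_1 ≅ Z^3, C_2 ≅ Z^1.

Boundary ∂_1: C_1 → C_0 maps an edge to its endpoints' difference, ∂[p,q] = q − p.
This gives a 3×3 integer matrix of rank 2; reducing to Smith normal form yields diagonal entries (1,1).

The boundary map ∂_2: C_2 → C_1 sends each 2-simplex [p,q,r] to [q,r] − [p,r] + [p,q]. For instance
  ∂[0,1,2] = [1,2] − [0,2] + [0,1].
The resulting 3×1 matrix has rank 1, and its Smith normal form has invariant factors (1).

Now H_k = ker ∂_k / im ∂_{k+1}, so:

  H_1: rank ker ∂_1 − rank ∂_2 = (3 − 2) − 1 = 0, and the invariant factors of ∂_2 are all 1, so H_1 = 0.

H_1 = 0.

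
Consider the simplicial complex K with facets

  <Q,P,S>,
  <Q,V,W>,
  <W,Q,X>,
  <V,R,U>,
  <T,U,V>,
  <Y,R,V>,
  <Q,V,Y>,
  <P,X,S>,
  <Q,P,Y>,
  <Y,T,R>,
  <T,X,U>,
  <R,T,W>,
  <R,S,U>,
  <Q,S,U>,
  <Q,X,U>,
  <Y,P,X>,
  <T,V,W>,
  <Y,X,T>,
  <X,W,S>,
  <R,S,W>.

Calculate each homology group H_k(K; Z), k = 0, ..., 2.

Take the total order P < Q < R < S < T < U < V < W < X < Y on the vertex set. Then K (dimension 2) consists of the simplices:

  0-simplices (10): P, Q, R, S, T, U, V, W, X, Y
  1-simplices (30): PQ, PS, PX, PY, QS, QU, QV, QW, QX, QY, RS, RT, RU, RV, RW, RY, SU, SW, SX, TU, TV, TW, TX, TY, UV, UX, VW, VY, WX, XY
  2-simplices (20): PQS, PQY, PSX, PXY, QSU, QUX, QVW, QVY, QWX, RSU, RSW, RTW, RTY, RUV, RVY, SWX, TUV, TUX, TVW, TXY

Hence C_0 ≅ Z^10, C_1 ≅ Z^30, C_2 ≅ Z^20.

∂_1: C_1 → C_0 maps an edge to its endpoints' difference, ∂[p,q] = q − p.
This gives a 10×30 integer matrix of rank 9; reducing to Smith normal form yields diagonal entries (1,1,1,1,1,1,1,1,1).

Boundary ∂_2: C_2 → C_1 maps a triangle to the signed sum of its edges. For instance
  ∂TVW = VW − TW + TV,
  ∂SWX = WX − SX + SW.
This gives a 30×20 integer matrix of rank 20; reducing to Smith normal form yields diagonal entries (1,1,1,1,1,1,1,1,1,1,1,1,1,1,1,1,1,1,1,2).

Computing H_k = (kernel of ∂_k) / (image of ∂_{k+1}):

  H_0: rank C_0 − rank ∂_1 = 10 − 9 = 1, and the invariant factors of ∂_1 are all 1, so H_0 ≅ Z.
  H_1: rank ker ∂_1 − rank ∂_2 = (30 − 9) − 20 = 1, and ∂_2 has invariant factor 2 > 1, so H_1 ≅ Z ⊕ Z/2.
  H_2: rank ker ∂_2 − rank ∂_3 = (20 − 20) − 0 = 0, and there is no ∂_3, so H_2 ≅ 0.

H_0 = Z,  H_1 = Z ⊕ Z/2,  H_2 = 0.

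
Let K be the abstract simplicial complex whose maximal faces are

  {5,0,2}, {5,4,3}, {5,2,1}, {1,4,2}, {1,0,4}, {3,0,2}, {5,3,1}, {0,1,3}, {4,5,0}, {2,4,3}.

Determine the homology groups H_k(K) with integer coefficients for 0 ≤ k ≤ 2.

H_0 ≅ Z,  H_1 ≅ Z/2Z,  H_2 = 0.

Fix the vertex order 0 < 1 < 2 < 3 < 4 < 5 and write every simplex with vertices in increasing order. Then dim K = 2 and the simplices of K are:

  0-simplices (6): [0], [1], [2], [3], [4], [5]
  1-simplices (15): [0,1], [0,2], [0,3], [0,4], [0,5], [1,2], [1,3], [1,4], [1,5], [2,3], [2,4], [2,5], [3,4], [3,5], [4,5]
  2-simplices (10): [0,1,3], [0,1,4], [0,2,3], [0,2,5], [0,4,5], [1,2,4], [1,2,5], [1,3,5], [2,3,4], [3,4,5]

so the chain groups are C_0 ≅ Z^6, C_1 ≅ Z^15, C_2 ≅ Z^10.

Boundary ∂_1: C_1 → C_0 sends each edge [p,q] (with p < q) to q − p. For instance
  ∂[0,3] = [3] − [0].
The resulting 6×15 matrix has rank 5, and its Smith normal form has invariant factors (1,1,1,1,1).

∂_2: C_2 → C_1 sends each 2-simplex [p,q,r] to [q,r] − [p,r] + [p,q]. For instance
  ∂[0,2,5] = [2,5] − [0,5] + [0,2],
  ∂[0,4,5] = [4,5] − [0,5] + [0,4].
This gives a 15×10 integer matrix of rank 10; reducing to Smith normal form yields diagonal entries (1,1,1,1,1,1,1,1,1,2).

Computing H_k = (kernel of ∂_k) / (image of ∂_{k+1}):

  H_0: rank C_0 − rank ∂_1 = 6 − 5 = 1, and the invariant factors of ∂_1 are all 1, so H_0 ≅ Z.
  H_1: rank ker ∂_1 − rank ∂_2 = (15 − 5) − 10 = 0, and ∂_2 has invariant factor 2 > 1, so H_1 ≅ Z/2Z.
  H_2: rank ker ∂_2 − rank ∂_3 = (10 − 10) − 0 = 0, and there is no ∂_3, so H_2 ≅ 0.

(K is a triangulation of the real projective plane RP^2.)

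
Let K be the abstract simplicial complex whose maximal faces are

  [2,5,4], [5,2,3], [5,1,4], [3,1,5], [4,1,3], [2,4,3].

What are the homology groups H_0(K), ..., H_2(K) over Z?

Fix the vertex order 1 < 2 < 3 < 4 < 5 and write every simplex with vertices in increasing order. Then dim K = 2 and the simplices of K are:

  0-simplices (5): [1], [2], [3], [4], [5]
  1-simplices (9): [1,3], [1,4], [1,5], [2,3], [2,4], [2,5], [3,4], [3,5], [4,5]
  2-simplices (6): [1,3,4], [1,3,5], [1,4,5], [2,3,4], [2,3,5], [2,4,5]

giving chain groups C_0 ≅ Z^5, C_1 ≅ Z^9, C_2 ≅ Z^6.

∂_1: C_1 → C_0 sends each edge [p,q] (with p < q) to q − p. For instance
  ∂[4,5] = [5] − [4].
The resulting 5×9 matrix has rank 4, and its Smith normal form has invariant factors (1,1,1,1).

∂_2: C_2 → C_1 sends each 2-simplex [p,q,r] to [q,r] − [p,r] + [p,q]. For instance
  ∂[2,3,5] = [3,5] − [2,5] + [2,3],
  ∂[1,3,4] = [3,4] − [1,4] + [1,3].
This gives a 9×6 integer matrix of rank 5; reducing to Smith normal form yields diagonal entries (1,1,1,1,1).

Now H_k = ker ∂_k / im ∂_{k+1}, so:

  H_0: rank C_0 − rank ∂_1 = 5 − 4 = 1, and the invariant factors of ∂_1 are all 1, so H_0 = Z.
  H_1: rank ker ∂_1 − rank ∂_2 = (9 − 4) − 5 = 0, and the invariant factors of ∂_2 are all 1, so H_1 = 0.
  H_2: rank ker ∂_2 − rank ∂_3 = (6 − 5) − 0 = 1, and there is no ∂_3, so H_2 = Z.

(K is a triangulation of the 2-sphere S^2.)

H_0 = Z,  H_1 = 0,  H_2 = Z.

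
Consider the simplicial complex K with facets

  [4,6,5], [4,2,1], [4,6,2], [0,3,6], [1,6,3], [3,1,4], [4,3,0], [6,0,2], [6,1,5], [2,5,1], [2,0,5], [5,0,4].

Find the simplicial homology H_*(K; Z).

H_0 ≅ Z,  H_1 ≅ Z/2,  H_2 = 0.

We work with the vertex ordering 0 < 1 < 2 < 3 < 4 < 5 < 6. The simplices of K, each written with vertices in increasing order, are:

  0-simplices (7): [0], [1], [2], [3], [4], [5], [6]
  1-simplices (18): [0,2], [0,3], [0,4], [0,5], [0,6], [1,2], [1,3], [1,4], [1,5], [1,6], [2,4], [2,5], [2,6], [3,4], [3,6], [4,5], [4,6], [5,6]
  2-simplices (12): [0,2,5], [0,2,6], [0,3,4], [0,3,6], [0,4,5], [1,2,4], [1,2,5], [1,3,4], [1,3,6], [1,5,6], [2,4,6], [4,5,6]

so the chain groups are C_0 ≅ Z^7, C_1 ≅ Z^18, C_2 ≅ Z^12.

Boundary ∂_1: C_1 → C_0 sends each edge [p,q] (with p < q) to q − p.
The 7×18 boundary matrix has rank 6 and Smith normal form diag(1,1,1,1,1,1).

The boundary map ∂_2: C_2 → C_1 maps a triangle to the signed sum of its edges. For instance
  ∂[1,3,6] = [3,6] − [1,6] + [1,3],
  ∂[0,4,5] = [4,5] − [0,5] + [0,4].
This gives a 18×12 integer matrix of rank 12; reducing to Smith normal form yields diagonal entries (1,1,1,1,1,1,1,1,1,1,1,2).

From H_k ≅ ker(∂_k) / im(∂_{k+1}) we obtain:

  H_0: rank C_0 − rank ∂_1 = 7 − 6 = 1, and the invariant factors of ∂_1 are all 1, so H_0 ≅ Z.
  H_1: rank ker ∂_1 − rank ∂_2 = (18 − 6) − 12 = 0, and ∂_2 has invariant factor 2 > 1, so H_1 ≅ Z/2.
  H_2: rank ker ∂_2 − rank ∂_3 = (12 − 12) − 0 = 0, and there is no ∂_3, so H_2 ≅ 0.

As a check, the Euler characteristic is 7 − 18 + 12 = 1, which agrees with 1 − 0 + 0 = 1.
(K is a triangulation of the real projective plane RP^2.)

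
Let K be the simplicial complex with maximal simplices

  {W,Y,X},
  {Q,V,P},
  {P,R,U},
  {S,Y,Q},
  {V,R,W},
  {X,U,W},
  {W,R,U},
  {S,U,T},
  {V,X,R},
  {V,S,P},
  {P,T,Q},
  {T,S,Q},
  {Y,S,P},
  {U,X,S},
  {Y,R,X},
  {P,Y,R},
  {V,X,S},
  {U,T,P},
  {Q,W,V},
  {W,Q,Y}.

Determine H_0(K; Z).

H_0 ≅ Z.

We work with the vertex ordering P < Q < R < S < T < U < V < W < X < Y. The simplices of K, each written with vertices in increasing order, are:

  0-simplices (10): P, Q, R, S, T, U, V, W, X, Y
  1-simplices (30): PQ, PR, PS, PT, PU, PV, PY, QS, QT, QV, QW, QY, RU, RV, RW, RX, RY, ST, SU, SV, SX, SY, TU, UW, UX, VW, VX, WX, WY, XY
  2-simplices (20): PQT, PQV, PRU, PRY, PSV, PSY, PTU, QST, QSY, QVW, QWY, RUW, RVW, RVX, RXY, STU, SUX, SVX, UWX, WXY

Hence C_0 ≅ Z^10, C_1 ≅ Z^30, C_2 ≅ Z^20.

Boundary ∂_1: C_1 → C_0 sends each edge [p,q] (with p < q) to q − p.
The 10×30 boundary matrix has rank 9 and Smith normal form diag(1,1,1,1,1,1,1,1,1).

The boundary map ∂_2: C_2 → C_1 acts by ∂[p,q,r] = [q,r] − [p,r] + [p,q]. For instance
  ∂PSV = SV − PV + PS,
  ∂RXY = XY − RY + RX.
The 30×20 boundary matrix has rank 20 and Smith normal form diag(1,1,1,1,1,1,1,1,1,1,1,1,1,1,1,1,1,1,1,2).

Now H_k = ker ∂_k / im ∂_{k+1}, so:

  H_0: rank C_0 − rank ∂_1 = 10 − 9 = 1, and the invariant factors of ∂_1 are all 1, so H_0 ≅ Z.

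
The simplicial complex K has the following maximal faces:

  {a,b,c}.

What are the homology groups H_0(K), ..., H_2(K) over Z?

H_0 ≅ Z,  H_1 = 0,  H_2 = 0.

Order the vertices as a < b < c. Listing each simplex with vertices in this order, K has dimension 2 with simplices:

  0-simplices (3): a, b, c
  1-simplices (3): ab, ac, bc
  2-simplices (1): abc

giving chain groups C_0 ≅ Z^3, C_1 ≅ Z^3, C_2 ≅ Z^1.

Boundary ∂_1: C_1 → C_0 maps an edge to its endpoints' difference, ∂[p,q] = q − p.
The resulting 3×3 matrix has rank 2, and its Smith normal form has invariant factors (1,1).

The boundary map ∂_2: C_2 → C_1 maps a triangle to the signed sum of its edges. For instance
  ∂abc = bc − ac + ab.
This gives a 3×1 integer matrix of rank 1; reducing to Smith normal form yields diagonal entries (1).

Computing H_k = (kernel of ∂_k) / (image of ∂_{k+1}):

  H_0: rank C_0 − rank ∂_1 = 3 − 2 = 1, and the invariant factors of ∂_1 are all 1, so H_0 ≅ Z.
  H_1: rank ker ∂_1 − rank ∂_2 = (3 − 2) − 1 = 0, and the invariant factors of ∂_2 are all 1, so H_1 ≅ 0.
  H_2: rank ker ∂_2 − rank ∂_3 = (1 − 1) − 0 = 0, and there is no ∂_3, so H_2 ≅ 0.

As a check, the Euler characteristic is 3 − 3 + 1 = 1, which agrees with 1 − 0 + 0 = 1.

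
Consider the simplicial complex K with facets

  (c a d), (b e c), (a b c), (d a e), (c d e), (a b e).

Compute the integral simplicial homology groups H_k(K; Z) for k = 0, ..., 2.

H_0 = Z,  H_1 = 0,  H_2 = Z.

Order the vertices as a < b < c < d < e. Listing each simplex with vertices in this order, K has dimension 2 with simplices:

  0-simplices (5): a, b, c, d, e
  1-simplices (9): ab, ac, ad, ae, bc, be, cd, ce, de
  2-simplices (6): abc, abe, acd, ade, bce, cde

giving chain groups C_0 ≅ Z^5, C_1 ≅ Z^9, C_2 ≅ Z^6.

∂_1: C_1 → C_0 maps an edge to its endpoints' difference, ∂[p,q] = q − p. For instance
  ∂de = e − d.
As a 5×9 matrix over Z this has rank 4, with invariant factors (1,1,1,1).

Boundary ∂_2: C_2 → C_1 sends each 2-simplex [p,q,r] to [q,r] − [p,r] + [p,q]. For instance
  ∂ade = de − ae + ad,
  ∂bce = ce − be + bc.
This gives a 9×6 integer matrix of rank 5; reducing to Smith normal form yields diagonal entries (1,1,1,1,1).

Computing H_k = (kernel of ∂_k) / (image of ∂_{k+1}):

  H_0: rank C_0 − rank ∂_1 = 5 − 4 = 1, and the invariant factors of ∂_1 are all 1, so H_0 = Z.
  H_1: rank ker ∂_1 − rank ∂_2 = (9 − 4) − 5 = 0, and the invariant factors of ∂_2 are all 1, so H_1 = 0.
  H_2: rank ker ∂_2 − rank ∂_3 = (6 − 5) − 0 = 1, and there is no ∂_3, so H_2 = Z.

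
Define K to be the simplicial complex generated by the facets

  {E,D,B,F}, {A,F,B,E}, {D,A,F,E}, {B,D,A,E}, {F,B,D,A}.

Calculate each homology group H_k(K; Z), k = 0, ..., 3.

H_0 ≅ Z,  H_1 = 0,  H_2 = 0,  H_3 ≅ Z.

Fix the vertex order A < B < D < E < F and write every simplex with vertices in increasing order. Then dim K = 3 and the simplices of K are:

  0-simplices (5): A, B, D, E, F
  1-simplices (10): AB, AD, AE, AF, BD, BE, BF, DE, DF, EF
  2-simplices (10): ABD, ABE, ABF, ADE, ADF, AEF, BDE, BDF, BEF, DEF
  3-simplices (5): ABDE, ABDF, ABEF, ADEF, BDEF

giving chain groups C_0 ≅ Z^5, C_1 ≅ Z^10, C_2 ≅ Z^10, C_3 ≅ Z^5.

Boundary ∂_1: C_1 → C_0 sends each edge [p,q] (with p < q) to q − p. For instance
  ∂BD = D − B.
The resulting 5×10 matrix has rank 4, and its Smith normal form has invariant factors (1,1,1,1).

Boundary ∂_2: C_2 → C_1 maps a triangle to the signed sum of its edges. For instance
  ∂BDF = DF − BF + BD,
  ∂BEF = EF − BF + BE.
The resulting 10×10 matrix has rank 6, and its Smith normal form has invariant factors (1,1,1,1,1,1).

The boundary map ∂_3: C_3 → C_2 sends each 3-simplex σ to the alternating sum Σ_i (−1)^i (σ with its i-th vertex removed). For instance
  ∂BDEF = DEF − BEF + BDF − BDE,
  ∂ADEF = DEF − AEF + ADF − ADE.
The 10×5 boundary matrix has rank 4 and Smith normal form diag(1,1,1,1).

Now H_k = ker ∂_k / im ∂_{k+1}, so:

  H_0: rank C_0 − rank ∂_1 = 5 − 4 = 1, and the invariant factors of ∂_1 are all 1, so H_0 ≅ Z.
  H_1: rank ker ∂_1 − rank ∂_2 = (10 − 4) − 6 = 0, and the invariant factors of ∂_2 are all 1, so H_1 ≅ 0.
  H_2: rank ker ∂_2 − rank ∂_3 = (10 − 6) − 4 = 0, and the invariant factors of ∂_3 are all 1, so H_2 ≅ 0.
  H_3: rank ker ∂_3 − rank ∂_4 = (5 − 4) − 0 = 1, and there is no ∂_4, so H_3 ≅ Z.

As a check, the Euler characteristic is 5 − 10 + 10 − 5 = 0, which agrees with 1 − 0 + 0 − 1 = 0.
(K is a triangulation of the 3-sphere S^3.)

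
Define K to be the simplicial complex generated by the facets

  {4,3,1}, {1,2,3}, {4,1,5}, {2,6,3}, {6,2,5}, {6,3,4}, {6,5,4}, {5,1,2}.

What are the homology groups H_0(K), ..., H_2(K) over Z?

H_0 = Z,  H_1 = 0,  H_2 = Z.

We work with the vertex ordering 1 < 2 < 3 < 4 < 5 < 6. The simplices of K, each written with vertices in increasing order, are:

  0-simplices (6): [1], [2], [3], [4], [5], [6]
  1-simplices (12): [1,2], [1,3], [1,4], [1,5], [2,3], [2,5], [2,6], [3,4], [3,6], [4,5], [4,6], [5,6]
  2-simplices (8): [1,2,3], [1,2,5], [1,3,4], [1,4,5], [2,3,6], [2,5,6], [3,4,6], [4,5,6]

giving chain groups C_0 ≅ Z^6, C_1 ≅ Z^12, C_2 ≅ Z^8.

The boundary map ∂_1: C_1 → C_0 sends each edge [p,q] (with p < q) to q − p. For instance
  ∂[2,6] = [6] − [2].
The resulting 6×12 matrix has rank 5, and its Smith normal form has invariant factors (1,1,1,1,1).

The boundary map ∂_2: C_2 → C_1 acts by ∂[p,q,r] = [q,r] − [p,r] + [p,q]. For instance
  ∂[1,4,5] = [4,5] − [1,5] + [1,4],
  ∂[1,2,3] = [2,3] − [1,3] + [1,2].
The 12×8 boundary matrix has rank 7 and Smith normal form diag(1,1,1,1,1,1,1).

Reading off H_k = ker ∂_k / im ∂_{k+1}:

  H_0: rank C_0 − rank ∂_1 = 6 − 5 = 1, and the invariant factors of ∂_1 are all 1, so H_0 = Z.
  H_1: rank ker ∂_1 − rank ∂_2 = (12 − 5) − 7 = 0, and the invariant factors of ∂_2 are all 1, so H_1 = 0.
  H_2: rank ker ∂_2 − rank ∂_3 = (8 − 7) − 0 = 1, and there is no ∂_3, so H_2 = Z.

As a check, the Euler characteristic is 6 − 12 + 8 = 2, which agrees with 1 − 0 + 1 = 2.
(K is a triangulation of the 2-sphere S^2.)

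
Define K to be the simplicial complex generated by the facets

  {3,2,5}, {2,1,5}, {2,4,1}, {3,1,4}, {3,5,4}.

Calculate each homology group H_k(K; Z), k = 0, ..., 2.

H_0 ≅ Z,  H_1 ≅ Z,  H_2 = 0.

Take the total order 1 < 2 < 3 < 4 < 5 on the vertex set. Then K (dimension 2) consists of the simplices:

  0-simplices (5): [1], [2], [3], [4], [5]
  1-simplices (10): [1,2], [1,3], [1,4], [1,5], [2,3], [2,4], [2,5], [3,4], [3,5], [4,5]
  2-simplices (5): [1,2,4], [1,2,5], [1,3,4], [2,3,5], [3,4,5]

giving chain groups C_0 ≅ Z^5, C_1 ≅ Z^10, C_2 ≅ Z^5.

∂_1: C_1 → C_0 sends each edge [p,q] (with p < q) to q − p.
The resulting 5×10 matrix has rank 4, and its Smith normal form has invariant factors (1,1,1,1).

∂_2: C_2 → C_1 sends each 2-simplex [p,q,r] to [q,r] − [p,r] + [p,q]. For instance
  ∂[1,2,4] = [2,4] − [1,4] + [1,2],
  ∂[2,3,5] = [3,5] − [2,5] + [2,3].
The 10×5 boundary matrix has rank 5 and Smith normal form diag(1,1,1,1,1).

From H_k ≅ ker(∂_k) / im(∂_{k+1}) we obtain:

  H_0: rank C_0 − rank ∂_1 = 5 − 4 = 1, and the invariant factors of ∂_1 are all 1, so H_0 = Z.
  H_1: rank ker ∂_1 − rank ∂_2 = (10 − 4) − 5 = 1, and the invariant factors of ∂_2 are all 1, so H_1 = Z.
  H_2: rank ker ∂_2 − rank ∂_3 = (5 − 5) − 0 = 0, and there is no ∂_3, so H_2 = 0.

(K is a triangulation of the Möbius band.)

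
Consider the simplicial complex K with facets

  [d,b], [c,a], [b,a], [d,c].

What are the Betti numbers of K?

Fix the vertex order a < b < c < d and write every simplex with vertices in increasing order. Then dim K = 1 and the simplices of K are:

  0-simplices (4): a, b, c, d
  1-simplices (4): ab, ac, bd, cd

giving chain groups C_0 ≅ Z^4, C_1 ≅ Z^4.

The boundary map ∂_1: C_1 → C_0 maps an edge to its endpoints' difference, ∂[p,q] = q − p. For instance
  ∂cd = d − c.
The 4×4 boundary matrix has rank 3 and Smith normal form diag(1,1,1).

Now H_k = ker ∂_k / im ∂_{k+1}, so:

  H_0: rank C_0 − rank ∂_1 = 4 − 3 = 1, and the invariant factors of ∂_1 are all 1, so H_0 = Z.
  H_1: rank ker ∂_1 − rank ∂_2 = (4 − 3) − 0 = 1, and there is no ∂_2, so H_1 = Z.

As a check, the Euler characteristic is 4 − 4 = 0, which agrees with 1 − 1 = 0.

Hence the Betti numbers are b_0 = 1, b_1 = 1.

b_0 = 1, b_1 = 1.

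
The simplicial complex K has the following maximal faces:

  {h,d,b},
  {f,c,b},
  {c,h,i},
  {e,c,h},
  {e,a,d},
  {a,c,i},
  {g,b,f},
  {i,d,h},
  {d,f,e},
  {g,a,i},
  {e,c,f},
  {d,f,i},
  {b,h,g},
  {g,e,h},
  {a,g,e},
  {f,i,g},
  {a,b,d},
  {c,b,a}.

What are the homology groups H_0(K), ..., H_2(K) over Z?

K has 9 vertices, 27 edges, 18 triangles.
rank ∂_0 = 0, rank ∂_1 = 8 ⇒ b_0 = 9 − 0 − 8 = 1; all invariant factors of ∂_1 are 1 so no torsion. So H_0 = Z.
rank ∂_1 = 8, rank ∂_2 = 17 ⇒ b_1 = 27 − 8 − 17 = 2; all invariant factors of ∂_2 are 1 so no torsion. So H_1 = Z^2.
rank ∂_2 = 17, rank ∂_3 = 0 ⇒ b_2 = 18 − 17 − 0 = 1. So H_2 = Z.

H_0 = Z,  H_1 = Z^2,  H_2 = Z.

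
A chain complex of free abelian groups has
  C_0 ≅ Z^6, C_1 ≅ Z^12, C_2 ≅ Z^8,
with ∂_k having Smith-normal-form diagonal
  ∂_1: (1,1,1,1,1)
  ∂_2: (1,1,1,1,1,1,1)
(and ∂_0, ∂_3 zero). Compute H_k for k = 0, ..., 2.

H_0: b_0 = 6 − 0 − 5 = 1; torsion from ∂_1 factors > 1: none. So H_0 = Z.
H_1: b_1 = 12 − 5 − 7 = 0; torsion from ∂_2 factors > 1: none. So H_1 = 0.
H_2: b_2 = 8 − 7 − 0 = 1; torsion from ∂_3 factors > 1: none. So H_2 = Z.

H_0 = Z,  H_1 = 0,  H_2 = Z.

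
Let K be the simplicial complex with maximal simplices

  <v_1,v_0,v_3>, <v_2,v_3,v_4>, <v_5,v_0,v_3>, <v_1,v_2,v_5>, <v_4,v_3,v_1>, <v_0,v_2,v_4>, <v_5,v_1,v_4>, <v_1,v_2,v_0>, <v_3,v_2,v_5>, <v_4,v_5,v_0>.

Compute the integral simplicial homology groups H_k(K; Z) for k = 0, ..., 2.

H_0 ≅ Z,  H_1 ≅ Z/2,  H_2 = 0.

We work with the vertex ordering v_0 < v_1 < v_2 < v_3 < v_4 < v_5. The simplices of K, each written with vertices in increasing order, are:

  0-simplices (6): [v_0], [v_1], [v_2], [v_3], [v_4], [v_5]
  1-simplices (15): (15 of them)
  2-simplices (10): [v_0,v_1,v_2], [v_0,v_1,v_3], [v_0,v_2,v_4], [v_0,v_3,v_5], [v_0,v_4,v_5], [v_1,v_2,v_5], [v_1,v_3,v_4], [v_1,v_4,v_5], [v_2,v_3,v_4], [v_2,v_3,v_5]

so the chain groups are C_0 ≅ Z^6, C_1 ≅ Z^15, C_2 ≅ Z^10.

∂_1: C_1 → C_0 maps an edge to its endpoints' difference, ∂[p,q] = q − p. For instance
  ∂[v_0,v_4] = [v_4] − [v_0].
The resulting 6×15 matrix has rank 5, and its Smith normal form has invariant factors (1,1,1,1,1).

The boundary map ∂_2: C_2 → C_1 acts by ∂[p,q,r] = [q,r] − [p,r] + [p,q]. For instance
  ∂[v_0,v_1,v_3] = [v_1,v_3] − [v_0,v_3] + [v_0,v_1],
  ∂[v_1,v_2,v_5] = [v_2,v_5] − [v_1,v_5] + [v_1,v_2].
This gives a 15×10 integer matrix of rank 10; reducing to Smith normal form yields diagonal entries (1,1,1,1,1,1,1,1,1,2).

Computing H_k = (kernel of ∂_k) / (image of ∂_{k+1}):

  H_0: rank C_0 − rank ∂_1 = 6 − 5 = 1, and the invariant factors of ∂_1 are all 1, so H_0 = Z.
  H_1: rank ker ∂_1 − rank ∂_2 = (15 − 5) − 10 = 0, and ∂_2 has invariant factor 2 > 1, so H_1 = Z/2.
  H_2: rank ker ∂_2 − rank ∂_3 = (10 − 10) − 0 = 0, and there is no ∂_3, so H_2 = 0.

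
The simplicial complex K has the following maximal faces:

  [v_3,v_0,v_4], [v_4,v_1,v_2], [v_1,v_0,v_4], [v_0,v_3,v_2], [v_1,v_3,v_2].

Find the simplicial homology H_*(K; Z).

H_0 = Z,  H_1 = Z,  H_2 = 0.

Fix the vertex order v_0 < v_1 < v_2 < v_3 < v_4 and write every simplex with vertices in increasing order. Then dim K = 2 and the simplices of K are:

  0-simplices (5): [v_0], [v_1], [v_2], [v_3], [v_4]
  1-simplices (10): [v_0,v_1], [v_0,v_2], [v_0,v_3], [v_0,v_4], [v_1,v_2], [v_1,v_3], [v_1,v_4], [v_2,v_3], [v_2,v_4], [v_3,v_4]
  2-simplices (5): [v_0,v_1,v_4], [v_0,v_2,v_3], [v_0,v_3,v_4], [v_1,v_2,v_3], [v_1,v_2,v_4]

so the chain groups are C_0 ≅ Z^5, C_1 ≅ Z^10, C_2 ≅ Z^5.

The boundary map ∂_1: C_1 → C_0 sends each edge [p,q] (with p < q) to q − p. For instance
  ∂[v_2,v_3] = [v_3] − [v_2].
As a 5×10 matrix over Z this has rank 4, with invariant factors (1,1,1,1).

∂_2: C_2 → C_1 sends each 2-simplex [p,q,r] to [q,r] − [p,r] + [p,q]. For instance
  ∂[v_0,v_1,v_4] = [v_1,v_4] − [v_0,v_4] + [v_0,v_1],
  ∂[v_1,v_2,v_3] = [v_2,v_3] − [v_1,v_3] + [v_1,v_2].
The resulting 10×5 matrix has rank 5, and its Smith normal form has invariant factors (1,1,1,1,1).

From H_k ≅ ker(∂_k) / im(∂_{k+1}) we obtain:

  H_0: rank C_0 − rank ∂_1 = 5 − 4 = 1, and the invariant factors of ∂_1 are all 1, so H_0 ≅ Z.
  H_1: rank ker ∂_1 − rank ∂_2 = (10 − 4) − 5 = 1, and the invariant factors of ∂_2 are all 1, so H_1 ≅ Z.
  H_2: rank ker ∂_2 − rank ∂_3 = (5 − 5) − 0 = 0, and there is no ∂_3, so H_2 ≅ 0.

As a check, the Euler characteristic is 5 − 10 + 5 = 0, which agrees with 1 − 1 + 0 = 0.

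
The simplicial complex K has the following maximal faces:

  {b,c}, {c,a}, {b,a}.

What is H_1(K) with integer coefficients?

H_1 = Z.

We work with the vertex ordering a < b < c. The simplices of K, each written with vertices in increasing order, are:

  0-simplices (3): a, b, c
  1-simplices (3): ab, ac, bc

so the chain groups are C_0 ≅ Z^3, C_1 ≅ Z^3.

Boundary ∂_1: C_1 → C_0 is given by ∂[p,q] = [q] − [p]. For instance
  ∂bc = c − b.
The 3×3 boundary matrix has rank 2 and Smith normal form diag(1,1).

Computing H_k = (kernel of ∂_k) / (image of ∂_{k+1}):

  H_1: rank ker ∂_1 − rank ∂_2 = (3 − 2) − 0 = 1, and there is no ∂_2, so H_1 ≅ Z.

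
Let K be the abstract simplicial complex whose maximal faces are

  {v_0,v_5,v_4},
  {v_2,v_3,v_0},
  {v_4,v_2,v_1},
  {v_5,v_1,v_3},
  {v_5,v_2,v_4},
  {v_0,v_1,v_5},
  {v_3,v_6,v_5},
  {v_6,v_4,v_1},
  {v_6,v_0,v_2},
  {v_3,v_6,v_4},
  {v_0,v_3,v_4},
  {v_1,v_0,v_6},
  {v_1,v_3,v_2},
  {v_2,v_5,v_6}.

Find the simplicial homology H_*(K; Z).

Take the total order v_0 < v_1 < v_2 < v_3 < v_4 < v_5 < v_6 on the vertex set. Then K (dimension 2) consists of the simplices:

  0-simplices (7): [v_0], [v_1], [v_2], [v_3], [v_4], [v_5], [v_6]
  1-simplices (21): (21 of them)
  2-simplices (14): (14 of them)

giving chain groups C_0 ≅ Z^7, C_1 ≅ Z^21, C_2 ≅ Z^14.

The boundary map ∂_1: C_1 → C_0 maps an edge to its endpoints' difference, ∂[p,q] = q − p.
This gives a 7×21 integer matrix of rank 6; reducing to Smith normal form yields diagonal entries (1,1,1,1,1,1).

∂_2: C_2 → C_1 sends each 2-simplex [p,q,r] to [q,r] − [p,r] + [p,q]. For instance
  ∂[v_0,v_1,v_5] = [v_1,v_5] − [v_0,v_5] + [v_0,v_1],
  ∂[v_1,v_2,v_4] = [v_2,v_4] − [v_1,v_4] + [v_1,v_2].
The resulting 21×14 matrix has rank 13, and its Smith normal form has invariant factors (1,1,1,1,1,1,1,1,1,1,1,1,1).

From H_k ≅ ker(∂_k) / im(∂_{k+1}) we obtain:

  H_0: rank C_0 − rank ∂_1 = 7 − 6 = 1, and the invariant factors of ∂_1 are all 1, so H_0 ≅ Z.
  H_1: rank ker ∂_1 − rank ∂_2 = (21 − 6) − 13 = 2, and the invariant factors of ∂_2 are all 1, so H_1 ≅ Z^2.
  H_2: rank ker ∂_2 − rank ∂_3 = (14 − 13) − 0 = 1, and there is no ∂_3, so H_2 ≅ Z.

H_0 ≅ Z,  H_1 ≅ Z^2,  H_2 ≅ Z.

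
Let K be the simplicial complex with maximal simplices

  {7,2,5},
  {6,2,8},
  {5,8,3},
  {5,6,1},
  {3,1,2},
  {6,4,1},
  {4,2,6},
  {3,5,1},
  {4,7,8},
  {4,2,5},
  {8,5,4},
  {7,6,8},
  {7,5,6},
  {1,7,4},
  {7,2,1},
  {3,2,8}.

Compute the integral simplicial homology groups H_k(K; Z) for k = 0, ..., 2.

H_0 = Z,  H_1 = Z^2,  H_2 = Z.

K has 8 vertices, 24 edges, 16 triangles.
rank ∂_0 = 0, rank ∂_1 = 7 ⇒ b_0 = 8 − 0 − 7 = 1; all invariant factors of ∂_1 are 1 so no torsion. So H_0 ≅ Z.
rank ∂_1 = 7, rank ∂_2 = 15 ⇒ b_1 = 24 − 7 − 15 = 2; all invariant factors of ∂_2 are 1 so no torsion. So H_1 ≅ Z^2.
rank ∂_2 = 15, rank ∂_3 = 0 ⇒ b_2 = 16 − 15 − 0 = 1. So H_2 ≅ Z.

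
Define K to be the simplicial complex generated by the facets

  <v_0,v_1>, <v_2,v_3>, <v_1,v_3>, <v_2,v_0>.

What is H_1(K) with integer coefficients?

H_1 ≅ Z.

Order the vertices as v_0 < v_1 < v_2 < v_3. Listing each simplex with vertices in this order, K has dimension 1 with simplices:

  0-simplices (4): [v_0], [v_1], [v_2], [v_3]
  1-simplices (4): [v_0,v_1], [v_0,v_2], [v_1,v_3], [v_2,v_3]

so the chain groups are C_0 ≅ Z^4, C_1 ≅ Z^4.

The boundary map ∂_1: C_1 → C_0 maps an edge to its endpoints' difference, ∂[p,q] = q − p. For instance
  ∂[v_2,v_3] = [v_3] − [v_2].
As a 4×4 matrix over Z this has rank 3, with invariant factors (1,1,1).

Reading off H_k = ker ∂_k / im ∂_{k+1}:

  H_1: rank ker ∂_1 − rank ∂_2 = (4 − 3) − 0 = 1, and there is no ∂_2, so H_1 ≅ Z.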